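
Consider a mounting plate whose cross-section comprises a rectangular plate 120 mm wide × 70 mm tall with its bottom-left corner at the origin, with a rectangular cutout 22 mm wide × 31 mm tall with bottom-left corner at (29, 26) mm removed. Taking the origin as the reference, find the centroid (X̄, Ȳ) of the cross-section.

X̄ = 61.77 mm, Ȳ = 34.43 mm

plate: A = 120 × 70 = 8400.00, centroid at (60.00, 35.00).
hole: A = −(22 × 31) = -682.00, centroid at (40.00, 41.50).
ΣA = 7718.00 mm², ΣAX̄ = 476720.00 mm³, ΣAȲ = 265697.00 mm³.
X̄ = 476720.00/7718.00 = 61.77 mm; Ȳ = 265697.00/7718.00 = 34.43 mm.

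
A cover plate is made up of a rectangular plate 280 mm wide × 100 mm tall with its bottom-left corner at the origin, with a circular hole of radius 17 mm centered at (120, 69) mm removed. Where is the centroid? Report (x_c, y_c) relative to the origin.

x_c = 140.67 mm, y_c = 49.36 mm

Part | A | x̄ᵢ | ȳᵢ | A·x̄ᵢ | A·ȳᵢ
plate | 28000.00 | 140.00 | 50.00 | 3920000.00 | 1400000.00
hole | -907.92 | 120.00 | 69.00 | -108950.43 | -62646.50
Σ | 27092.08 |  |  | 3811049.57 | 1337353.50
x_c = 3811049.57 / 27092.08 = 140.67 mm
y_c = 1337353.50 / 27092.08 = 49.36 mm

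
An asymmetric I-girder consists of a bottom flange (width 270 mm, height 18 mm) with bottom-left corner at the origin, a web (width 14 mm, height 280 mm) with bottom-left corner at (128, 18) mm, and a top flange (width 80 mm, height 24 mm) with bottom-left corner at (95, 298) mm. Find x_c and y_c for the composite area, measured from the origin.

bottom flange: A = 270 × 18 = 4860.00, centroid at (135.00, 9.00).
web: A = 14 × 280 = 3920.00, centroid at (135.00, 158.00).
top flange: A = 80 × 24 = 1920.00, centroid at (135.00, 310.00).
ΣA = 10700.00 mm²
ΣAx_c = (4860.00)(135.00) + (3920.00)(135.00) + (1920.00)(135.00) = 1444500.00 mm³
ΣAy_c = (4860.00)(9.00) + (3920.00)(158.00) + (1920.00)(310.00) = 1258300.00 mm³
x_c = 1444500.00 / 10700.00 = 135.00 mm
y_c = 1258300.00 / 10700.00 = 117.60 mm

x_c = 135.00 mm, y_c = 117.60 mm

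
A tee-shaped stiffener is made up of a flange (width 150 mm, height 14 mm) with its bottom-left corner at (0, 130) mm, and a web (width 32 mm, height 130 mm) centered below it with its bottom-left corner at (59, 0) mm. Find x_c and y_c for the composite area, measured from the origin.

web: A = 32 × 130 = 4160.00, centroid at (75.00, 65.00).
flange: A = 150 × 14 = 2100.00, centroid at (75.00, 137.00).
ΣA = 6260.00 mm², ΣAx_c = 469500.00 mm³, ΣAy_c = 558100.00 mm³.
x_c = 469500.00/6260.00 = 75.00 mm; y_c = 558100.00/6260.00 = 89.15 mm.

x_c = 75.00 mm, y_c = 89.15 mm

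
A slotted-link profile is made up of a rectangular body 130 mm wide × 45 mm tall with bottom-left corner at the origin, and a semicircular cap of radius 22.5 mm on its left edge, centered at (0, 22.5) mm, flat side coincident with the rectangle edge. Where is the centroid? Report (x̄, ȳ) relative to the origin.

Part | A | x̄ᵢ | ȳᵢ | A·x̄ᵢ | A·ȳᵢ
rectangular body | 5850.00 | 65.00 | 22.50 | 380250.00 | 131625.00
semicircular end | 795.22 | -9.55 | 22.50 | -7593.75 | 17892.35
Σ | 6645.22 |  |  | 372656.25 | 149517.35
x̄ = 372656.25 / 6645.22 = 56.08 mm
ȳ = 149517.35 / 6645.22 = 22.50 mm

x̄ = 56.08 mm, ȳ = 22.50 mm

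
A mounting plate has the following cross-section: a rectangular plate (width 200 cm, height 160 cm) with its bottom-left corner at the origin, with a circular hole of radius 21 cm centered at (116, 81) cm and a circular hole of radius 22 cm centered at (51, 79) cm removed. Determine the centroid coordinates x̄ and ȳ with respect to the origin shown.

x̄ = 101.80 cm, ȳ = 80.00 cm

plate: A = 200 × 160 = 32000.00, centroid at (100.00, 80.00).
hole 1: A = −π·21² = -1385.44, centroid at (116.00, 81.00).
hole 2: A = −π·22² = -1520.53, centroid at (51.00, 79.00).
ΣA = 29094.03 cm²
ΣAx̄ = (32000.00)(100.00) + (-1385.44)(116.00) + (-1520.53)(51.00) = 2961741.61 cm³
ΣAȳ = (32000.00)(80.00) + (-1385.44)(81.00) + (-1520.53)(79.00) = 2327657.23 cm³
x̄ = 2961741.61 / 29094.03 = 101.80 cm
ȳ = 2327657.23 / 29094.03 = 80.00 cm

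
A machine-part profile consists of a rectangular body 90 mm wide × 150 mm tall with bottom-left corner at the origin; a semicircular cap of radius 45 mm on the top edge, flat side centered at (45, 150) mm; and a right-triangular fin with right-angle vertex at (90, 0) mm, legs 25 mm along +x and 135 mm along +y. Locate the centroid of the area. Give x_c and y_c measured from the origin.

rectangular body: A = 90 × 150 = 13500.00, centroid at (45.00, 75.00).
semicircular top: A = ½π·45² = 3180.86, centroid at (45.00, 169.10).
triangular fin: A = ½·25·135 = 1687.50, centroid at (98.33, 45.00).
ΣA = 18368.36 mm²
ΣAx_c = (13500.00)(45.00) + (3180.86)(45.00) + (1687.50)(98.33) = 916576.32 mm³
ΣAy_c = (13500.00)(75.00) + (3180.86)(169.10) + (1687.50)(45.00) = 1626316.88 mm³
x_c = 916576.32 / 18368.36 = 49.90 mm
y_c = 1626316.88 / 18368.36 = 88.54 mm

x_c = 49.90 mm, y_c = 88.54 mm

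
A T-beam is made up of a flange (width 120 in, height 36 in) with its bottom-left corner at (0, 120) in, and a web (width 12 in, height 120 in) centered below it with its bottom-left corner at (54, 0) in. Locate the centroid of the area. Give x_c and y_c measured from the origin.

x_c = 60.00 in, y_c = 118.50 in

web: A = 12 × 120 = 1440.00, centroid at (60.00, 60.00).
flange: A = 120 × 36 = 4320.00, centroid at (60.00, 138.00).
ΣA = 5760.00 in², ΣAx_c = 345600.00 in³, ΣAy_c = 682560.00 in³.
x_c = 345600.00/5760.00 = 60.00 in; y_c = 682560.00/5760.00 = 118.50 in.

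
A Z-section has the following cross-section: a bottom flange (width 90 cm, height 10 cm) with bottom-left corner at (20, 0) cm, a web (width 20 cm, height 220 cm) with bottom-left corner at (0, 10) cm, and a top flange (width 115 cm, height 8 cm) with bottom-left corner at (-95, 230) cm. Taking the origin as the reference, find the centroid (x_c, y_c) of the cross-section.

x_c = 10.93 cm, y_c = 120.22 cm

Part | A | x̄ᵢ | ȳᵢ | A·x̄ᵢ | A·ȳᵢ
bottom flange | 900.00 | 65.00 | 5.00 | 58500.00 | 4500.00
web | 4400.00 | 10.00 | 120.00 | 44000.00 | 528000.00
top flange | 920.00 | -37.50 | 234.00 | -34500.00 | 215280.00
Σ | 6220.00 |  |  | 68000.00 | 747780.00
x_c = 68000.00 / 6220.00 = 10.93 cm
y_c = 747780.00 / 6220.00 = 120.22 cm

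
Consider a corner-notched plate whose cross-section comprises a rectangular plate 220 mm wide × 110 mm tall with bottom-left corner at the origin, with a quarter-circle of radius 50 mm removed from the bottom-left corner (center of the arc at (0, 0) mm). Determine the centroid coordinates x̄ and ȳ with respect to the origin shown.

Part | A | x̄ᵢ | ȳᵢ | A·x̄ᵢ | A·ȳᵢ
plate | 24200.00 | 110.00 | 55.00 | 2662000.00 | 1331000.00
removed quarter-circle | -1963.50 | 21.22 | 21.22 | -41666.67 | -41666.67
Σ | 22236.50 |  |  | 2620333.33 | 1289333.33
x̄ = 2620333.33 / 22236.50 = 117.84 mm
ȳ = 1289333.33 / 22236.50 = 57.98 mm

x̄ = 117.84 mm, ȳ = 57.98 mm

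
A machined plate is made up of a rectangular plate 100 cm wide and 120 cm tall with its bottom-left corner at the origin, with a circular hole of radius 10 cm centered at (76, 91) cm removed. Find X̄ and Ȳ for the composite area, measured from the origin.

Part | A | x̄ᵢ | ȳᵢ | A·x̄ᵢ | A·ȳᵢ
plate | 12000.00 | 50.00 | 60.00 | 600000.00 | 720000.00
hole | -314.16 | 76.00 | 91.00 | -23876.10 | -28588.49
Σ | 11685.84 |  |  | 576123.90 | 691411.51
X̄ = 576123.90 / 11685.84 = 49.30 cm
Ȳ = 691411.51 / 11685.84 = 59.17 cm

X̄ = 49.30 cm, Ȳ = 59.17 cm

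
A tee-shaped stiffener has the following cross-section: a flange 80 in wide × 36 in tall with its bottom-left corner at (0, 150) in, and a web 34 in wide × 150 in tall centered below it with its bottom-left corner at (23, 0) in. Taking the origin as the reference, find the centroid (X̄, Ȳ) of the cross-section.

X̄ = 40.00 in, Ȳ = 108.56 in

Part | A | x̄ᵢ | ȳᵢ | A·x̄ᵢ | A·ȳᵢ
web | 5100.00 | 40.00 | 75.00 | 204000.00 | 382500.00
flange | 2880.00 | 40.00 | 168.00 | 115200.00 | 483840.00
Σ | 7980.00 |  |  | 319200.00 | 866340.00
X̄ = 319200.00 / 7980.00 = 40.00 in
Ȳ = 866340.00 / 7980.00 = 108.56 in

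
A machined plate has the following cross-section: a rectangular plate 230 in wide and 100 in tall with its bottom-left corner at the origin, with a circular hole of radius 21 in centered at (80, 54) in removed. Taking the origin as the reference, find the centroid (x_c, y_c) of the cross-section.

x_c = 117.24 in, y_c = 49.74 in

plate: A = 230 × 100 = 23000.00, centroid at (115.00, 50.00).
hole: A = −π·21² = -1385.44, centroid at (80.00, 54.00).
ΣA = 21614.56 in², ΣAx_c = 2534164.61 in³, ΣAy_c = 1075186.11 in³.
x_c = 2534164.61/21614.56 = 117.24 in; y_c = 1075186.11/21614.56 = 49.74 in.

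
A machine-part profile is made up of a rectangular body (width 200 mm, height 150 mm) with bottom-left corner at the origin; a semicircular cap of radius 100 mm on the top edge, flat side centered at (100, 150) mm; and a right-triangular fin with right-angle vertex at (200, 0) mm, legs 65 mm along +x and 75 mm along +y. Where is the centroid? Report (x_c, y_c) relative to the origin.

rectangular body: A = 200 × 150 = 30000.00, centroid at (100.00, 75.00).
semicircular top: A = ½π·100² = 15707.96, centroid at (100.00, 192.44).
triangular fin: A = ½·65·75 = 2437.50, centroid at (221.67, 25.00).
ΣA = 48145.46 mm²
ΣAx_c = (30000.00)(100.00) + (15707.96)(100.00) + (2437.50)(221.67) = 5111108.83 mm³
ΣAy_c = (30000.00)(75.00) + (15707.96)(192.44) + (2437.50)(25.00) = 5333798.66 mm³
x_c = 5111108.83 / 48145.46 = 106.16 mm
y_c = 5333798.66 / 48145.46 = 110.79 mm

x_c = 106.16 mm, y_c = 110.79 mm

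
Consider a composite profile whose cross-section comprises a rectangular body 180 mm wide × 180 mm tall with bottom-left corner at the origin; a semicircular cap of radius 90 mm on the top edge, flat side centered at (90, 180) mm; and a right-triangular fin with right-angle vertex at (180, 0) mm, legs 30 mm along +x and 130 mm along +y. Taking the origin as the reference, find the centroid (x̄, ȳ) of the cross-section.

x̄ = 94.14 mm, ȳ = 122.72 mm

rectangular body: A = 180 × 180 = 32400.00, centroid at (90.00, 90.00).
semicircular top: A = ½π·90² = 12723.45, centroid at (90.00, 218.20).
triangular fin: A = ½·30·130 = 1950.00, centroid at (190.00, 43.33).
ΣA = 47073.45 mm², ΣAx̄ = 4431610.52 mm³, ΣAȳ = 5776721.04 mm³.
x̄ = 4431610.52/47073.45 = 94.14 mm; ȳ = 5776721.04/47073.45 = 122.72 mm.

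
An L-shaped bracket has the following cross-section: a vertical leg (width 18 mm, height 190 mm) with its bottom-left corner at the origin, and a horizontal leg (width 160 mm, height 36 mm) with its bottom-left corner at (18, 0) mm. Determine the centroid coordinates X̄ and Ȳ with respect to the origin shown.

vertical leg: A = 18 × 190 = 3420.00, centroid at (9.00, 95.00).
horizontal leg: A = 160 × 36 = 5760.00, centroid at (98.00, 18.00).
ΣA = 9180.00 mm², ΣAX̄ = 595260.00 mm³, ΣAȲ = 428580.00 mm³.
X̄ = 595260.00/9180.00 = 64.84 mm; Ȳ = 428580.00/9180.00 = 46.69 mm.

X̄ = 64.84 mm, Ȳ = 46.69 mm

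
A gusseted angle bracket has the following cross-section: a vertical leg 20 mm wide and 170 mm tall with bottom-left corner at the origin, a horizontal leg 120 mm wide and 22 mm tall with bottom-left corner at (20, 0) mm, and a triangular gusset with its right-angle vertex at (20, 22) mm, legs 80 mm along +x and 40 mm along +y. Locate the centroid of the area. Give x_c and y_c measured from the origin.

x_c = 41.87 mm, y_c = 49.03 mm

vertical leg: A = 20 × 170 = 3400.00, centroid at (10.00, 85.00).
horizontal leg: A = 120 × 22 = 2640.00, centroid at (80.00, 11.00).
gusset: A = ½·80·40 = 1600.00, centroid at (46.67, 35.33).
ΣA = 7640.00 mm²
ΣAx_c = (3400.00)(10.00) + (2640.00)(80.00) + (1600.00)(46.67) = 319866.67 mm³
ΣAy_c = (3400.00)(85.00) + (2640.00)(11.00) + (1600.00)(35.33) = 374573.33 mm³
x_c = 319866.67 / 7640.00 = 41.87 mm
y_c = 374573.33 / 7640.00 = 49.03 mm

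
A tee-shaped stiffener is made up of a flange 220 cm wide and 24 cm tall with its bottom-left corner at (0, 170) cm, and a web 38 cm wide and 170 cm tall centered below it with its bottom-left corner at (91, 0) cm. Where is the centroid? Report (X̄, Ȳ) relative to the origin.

web: A = 38 × 170 = 6460.00, centroid at (110.00, 85.00).
flange: A = 220 × 24 = 5280.00, centroid at (110.00, 182.00).
ΣA = 11740.00 cm², ΣAX̄ = 1291400.00 cm³, ΣAȲ = 1510060.00 cm³.
X̄ = 1291400.00/11740.00 = 110.00 cm; Ȳ = 1510060.00/11740.00 = 128.63 cm.

X̄ = 110.00 cm, Ȳ = 128.63 cm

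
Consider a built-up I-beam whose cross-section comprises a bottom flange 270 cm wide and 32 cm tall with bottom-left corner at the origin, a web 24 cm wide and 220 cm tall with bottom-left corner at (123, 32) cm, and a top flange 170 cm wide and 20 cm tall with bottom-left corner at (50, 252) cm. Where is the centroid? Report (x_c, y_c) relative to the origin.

x_c = 135.00 cm, y_c = 102.70 cm

Part | A | x̄ᵢ | ȳᵢ | A·x̄ᵢ | A·ȳᵢ
bottom flange | 8640.00 | 135.00 | 16.00 | 1166400.00 | 138240.00
web | 5280.00 | 135.00 | 142.00 | 712800.00 | 749760.00
top flange | 3400.00 | 135.00 | 262.00 | 459000.00 | 890800.00
Σ | 17320.00 |  |  | 2338200.00 | 1778800.00
x_c = 2338200.00 / 17320.00 = 135.00 cm
y_c = 1778800.00 / 17320.00 = 102.70 cm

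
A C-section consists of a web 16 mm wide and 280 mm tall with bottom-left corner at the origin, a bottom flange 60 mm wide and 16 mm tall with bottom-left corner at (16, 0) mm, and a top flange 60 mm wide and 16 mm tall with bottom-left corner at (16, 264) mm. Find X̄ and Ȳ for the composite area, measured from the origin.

X̄ = 19.40 mm, Ȳ = 140.00 mm

Part | A | x̄ᵢ | ȳᵢ | A·x̄ᵢ | A·ȳᵢ
web | 4480.00 | 8.00 | 140.00 | 35840.00 | 627200.00
bottom flange | 960.00 | 46.00 | 8.00 | 44160.00 | 7680.00
top flange | 960.00 | 46.00 | 272.00 | 44160.00 | 261120.00
Σ | 6400.00 |  |  | 124160.00 | 896000.00
X̄ = 124160.00 / 6400.00 = 19.40 mm
Ȳ = 896000.00 / 6400.00 = 140.00 mm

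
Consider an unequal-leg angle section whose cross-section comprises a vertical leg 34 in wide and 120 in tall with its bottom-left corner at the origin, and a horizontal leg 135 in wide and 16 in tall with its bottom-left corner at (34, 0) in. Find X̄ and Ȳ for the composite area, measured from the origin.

Part | A | x̄ᵢ | ȳᵢ | A·x̄ᵢ | A·ȳᵢ
vertical leg | 4080.00 | 17.00 | 60.00 | 69360.00 | 244800.00
horizontal leg | 2160.00 | 101.50 | 8.00 | 219240.00 | 17280.00
Σ | 6240.00 |  |  | 288600.00 | 262080.00
X̄ = 288600.00 / 6240.00 = 46.25 in
Ȳ = 262080.00 / 6240.00 = 42.00 in

X̄ = 46.25 in, Ȳ = 42.00 in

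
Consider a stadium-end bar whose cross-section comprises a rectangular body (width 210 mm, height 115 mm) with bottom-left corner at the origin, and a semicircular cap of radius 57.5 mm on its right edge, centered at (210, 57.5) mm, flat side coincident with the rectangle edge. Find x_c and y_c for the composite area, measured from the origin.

x_c = 127.90 mm, y_c = 57.50 mm

Part | A | x̄ᵢ | ȳᵢ | A·x̄ᵢ | A·ȳᵢ
rectangular body | 24150.00 | 105.00 | 57.50 | 2535750.00 | 1388625.00
semicircular end | 5193.45 | 234.40 | 57.50 | 1217363.11 | 298623.11
Σ | 29343.45 |  |  | 3753113.11 | 1687248.11
x_c = 3753113.11 / 29343.45 = 127.90 mm
y_c = 1687248.11 / 29343.45 = 57.50 mm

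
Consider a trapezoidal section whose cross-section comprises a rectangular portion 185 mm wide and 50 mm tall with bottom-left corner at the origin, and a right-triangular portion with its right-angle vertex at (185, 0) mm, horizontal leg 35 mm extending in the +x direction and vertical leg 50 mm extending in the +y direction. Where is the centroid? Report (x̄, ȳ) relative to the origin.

x̄ = 101.50 mm, ȳ = 24.28 mm

rectangular portion: A = 185 × 50 = 9250.00, centroid at (92.50, 25.00).
triangular portion: A = ½·35·50 = 875.00, centroid at (196.67, 16.67).
ΣA = 10125.00 mm²
ΣAx̄ = (9250.00)(92.50) + (875.00)(196.67) = 1027708.33 mm³
ΣAȳ = (9250.00)(25.00) + (875.00)(16.67) = 245833.33 mm³
x̄ = 1027708.33 / 10125.00 = 101.50 mm
ȳ = 245833.33 / 10125.00 = 24.28 mm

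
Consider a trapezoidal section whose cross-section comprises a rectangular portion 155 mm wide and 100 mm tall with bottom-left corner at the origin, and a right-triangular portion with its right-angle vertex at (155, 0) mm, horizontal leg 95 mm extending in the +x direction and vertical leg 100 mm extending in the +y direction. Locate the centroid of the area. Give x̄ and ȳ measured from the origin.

rectangular portion: A = 155 × 100 = 15500.00, centroid at (77.50, 50.00).
triangular portion: A = ½·95·100 = 4750.00, centroid at (186.67, 33.33).
ΣA = 20250.00 mm²
ΣAx̄ = (15500.00)(77.50) + (4750.00)(186.67) = 2087916.67 mm³
ΣAȳ = (15500.00)(50.00) + (4750.00)(33.33) = 933333.33 mm³
x̄ = 2087916.67 / 20250.00 = 103.11 mm
ȳ = 933333.33 / 20250.00 = 46.09 mm

x̄ = 103.11 mm, ȳ = 46.09 mm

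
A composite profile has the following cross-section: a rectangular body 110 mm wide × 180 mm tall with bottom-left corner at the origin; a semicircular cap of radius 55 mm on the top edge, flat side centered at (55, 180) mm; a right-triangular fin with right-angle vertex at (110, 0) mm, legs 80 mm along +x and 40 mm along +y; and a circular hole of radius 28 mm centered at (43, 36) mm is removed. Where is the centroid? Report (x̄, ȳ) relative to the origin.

rectangular body: A = 110 × 180 = 19800.00, centroid at (55.00, 90.00).
semicircular top: A = ½π·55² = 4751.66, centroid at (55.00, 203.34).
triangular fin: A = ½·80·40 = 1600.00, centroid at (136.67, 13.33).
hole: A = −π·28² = -2463.01, centroid at (43.00, 36.00).
ΣA = 23688.65 mm², ΣAx̄ = 1463098.53 mm³, ΣAȳ = 2680880.29 mm³.
x̄ = 1463098.53/23688.65 = 61.76 mm; ȳ = 2680880.29/23688.65 = 113.17 mm.

x̄ = 61.76 mm, ȳ = 113.17 mm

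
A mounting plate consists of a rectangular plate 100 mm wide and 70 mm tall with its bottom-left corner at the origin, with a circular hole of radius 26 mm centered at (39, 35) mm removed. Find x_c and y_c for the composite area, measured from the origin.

x_c = 54.79 mm, y_c = 35.00 mm

plate: A = 100 × 70 = 7000.00, centroid at (50.00, 35.00).
hole: A = −π·26² = -2123.72, centroid at (39.00, 35.00).
ΣA = 4876.28 mm², ΣAx_c = 267175.05 mm³, ΣAy_c = 170669.92 mm³.
x_c = 267175.05/4876.28 = 54.79 mm; y_c = 170669.92/4876.28 = 35.00 mm.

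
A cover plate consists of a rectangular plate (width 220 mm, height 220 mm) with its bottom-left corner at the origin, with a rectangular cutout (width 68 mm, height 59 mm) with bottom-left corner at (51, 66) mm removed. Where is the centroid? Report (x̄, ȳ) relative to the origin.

Part | A | x̄ᵢ | ȳᵢ | A·x̄ᵢ | A·ȳᵢ
plate | 48400.00 | 110.00 | 110.00 | 5324000.00 | 5324000.00
hole | -4012.00 | 85.00 | 95.50 | -341020.00 | -383146.00
Σ | 44388.00 |  |  | 4982980.00 | 4940854.00
x̄ = 4982980.00 / 44388.00 = 112.26 mm
ȳ = 4940854.00 / 44388.00 = 111.31 mm

x̄ = 112.26 mm, ȳ = 111.31 mm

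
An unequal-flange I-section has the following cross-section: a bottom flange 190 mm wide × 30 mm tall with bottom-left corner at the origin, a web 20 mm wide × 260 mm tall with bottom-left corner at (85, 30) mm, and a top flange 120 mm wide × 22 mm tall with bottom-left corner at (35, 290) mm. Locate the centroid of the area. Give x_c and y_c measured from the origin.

x_c = 95.00 mm, y_c = 126.45 mm

Part | A | x̄ᵢ | ȳᵢ | A·x̄ᵢ | A·ȳᵢ
bottom flange | 5700.00 | 95.00 | 15.00 | 541500.00 | 85500.00
web | 5200.00 | 95.00 | 160.00 | 494000.00 | 832000.00
top flange | 2640.00 | 95.00 | 301.00 | 250800.00 | 794640.00
Σ | 13540.00 |  |  | 1286300.00 | 1712140.00
x_c = 1286300.00 / 13540.00 = 95.00 mm
y_c = 1712140.00 / 13540.00 = 126.45 mm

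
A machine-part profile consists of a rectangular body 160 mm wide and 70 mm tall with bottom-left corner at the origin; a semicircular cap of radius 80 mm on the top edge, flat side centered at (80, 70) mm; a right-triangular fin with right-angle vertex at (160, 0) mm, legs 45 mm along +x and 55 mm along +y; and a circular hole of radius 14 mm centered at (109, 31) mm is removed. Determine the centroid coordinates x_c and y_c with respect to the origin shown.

Part | A | x̄ᵢ | ȳᵢ | A·x̄ᵢ | A·ȳᵢ
rectangular body | 11200.00 | 80.00 | 35.00 | 896000.00 | 392000.00
semicircular top | 10053.10 | 80.00 | 103.95 | 804247.72 | 1045050.09
triangular fin | 1237.50 | 175.00 | 18.33 | 216562.50 | 22687.50
hole | -615.75 | 109.00 | 31.00 | -67116.99 | -19088.32
Σ | 21874.84 |  |  | 1849693.23 | 1440649.27
x_c = 1849693.23 / 21874.84 = 84.56 mm
y_c = 1440649.27 / 21874.84 = 65.86 mm

x_c = 84.56 mm, y_c = 65.86 mm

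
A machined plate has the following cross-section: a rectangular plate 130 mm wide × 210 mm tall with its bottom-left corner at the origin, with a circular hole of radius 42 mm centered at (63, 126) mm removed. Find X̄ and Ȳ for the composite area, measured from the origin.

plate: A = 130 × 210 = 27300.00, centroid at (65.00, 105.00).
hole: A = −π·42² = -5541.77, centroid at (63.00, 126.00).
ΣA = 21758.23 mm²
ΣAX̄ = (27300.00)(65.00) + (-5541.77)(63.00) = 1425368.53 mm³
ΣAȲ = (27300.00)(105.00) + (-5541.77)(126.00) = 2168237.05 mm³
X̄ = 1425368.53 / 21758.23 = 65.51 mm
Ȳ = 2168237.05 / 21758.23 = 99.65 mm

X̄ = 65.51 mm, Ȳ = 99.65 mm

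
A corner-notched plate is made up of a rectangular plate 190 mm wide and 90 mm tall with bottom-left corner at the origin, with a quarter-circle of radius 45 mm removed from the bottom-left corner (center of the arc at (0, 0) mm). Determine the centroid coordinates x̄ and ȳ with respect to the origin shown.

x̄ = 102.78 mm, ȳ = 47.66 mm

plate: A = 190 × 90 = 17100.00, centroid at (95.00, 45.00).
removed quarter-circle: A = −¼π·45² = -1590.43, centroid at (19.10, 19.10).
ΣA = 15509.57 mm²
ΣAx̄ = (17100.00)(95.00) + (-1590.43)(19.10) = 1594125.00 mm³
ΣAȳ = (17100.00)(45.00) + (-1590.43)(19.10) = 739125.00 mm³
x̄ = 1594125.00 / 15509.57 = 102.78 mm
ȳ = 739125.00 / 15509.57 = 47.66 mm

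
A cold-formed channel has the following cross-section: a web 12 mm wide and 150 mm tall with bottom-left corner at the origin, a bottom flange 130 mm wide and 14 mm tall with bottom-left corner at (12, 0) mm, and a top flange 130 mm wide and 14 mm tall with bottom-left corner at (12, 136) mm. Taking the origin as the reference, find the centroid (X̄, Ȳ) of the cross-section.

X̄ = 53.51 mm, Ȳ = 75.00 mm

Part | A | x̄ᵢ | ȳᵢ | A·x̄ᵢ | A·ȳᵢ
web | 1800.00 | 6.00 | 75.00 | 10800.00 | 135000.00
bottom flange | 1820.00 | 77.00 | 7.00 | 140140.00 | 12740.00
top flange | 1820.00 | 77.00 | 143.00 | 140140.00 | 260260.00
Σ | 5440.00 |  |  | 291080.00 | 408000.00
X̄ = 291080.00 / 5440.00 = 53.51 mm
Ȳ = 408000.00 / 5440.00 = 75.00 mm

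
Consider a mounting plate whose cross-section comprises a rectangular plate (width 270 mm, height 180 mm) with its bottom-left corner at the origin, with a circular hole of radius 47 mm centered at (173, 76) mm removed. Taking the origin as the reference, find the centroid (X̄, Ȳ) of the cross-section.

X̄ = 128.67 mm, Ȳ = 92.33 mm

Part | A | x̄ᵢ | ȳᵢ | A·x̄ᵢ | A·ȳᵢ
plate | 48600.00 | 135.00 | 90.00 | 6561000.00 | 4374000.00
hole | -6939.78 | 173.00 | 76.00 | -1200581.62 | -527423.14
Σ | 41660.22 |  |  | 5360418.38 | 3846576.86
X̄ = 5360418.38 / 41660.22 = 128.67 mm
Ȳ = 3846576.86 / 41660.22 = 92.33 mm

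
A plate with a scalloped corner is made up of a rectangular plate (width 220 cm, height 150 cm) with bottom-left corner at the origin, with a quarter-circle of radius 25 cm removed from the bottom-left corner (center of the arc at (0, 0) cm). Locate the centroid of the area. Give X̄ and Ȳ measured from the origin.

X̄ = 111.50 cm, Ȳ = 75.97 cm

Part | A | x̄ᵢ | ȳᵢ | A·x̄ᵢ | A·ȳᵢ
plate | 33000.00 | 110.00 | 75.00 | 3630000.00 | 2475000.00
removed quarter-circle | -490.87 | 10.61 | 10.61 | -5208.33 | -5208.33
Σ | 32509.13 |  |  | 3624791.67 | 2469791.67
X̄ = 3624791.67 / 32509.13 = 111.50 cm
Ȳ = 2469791.67 / 32509.13 = 75.97 cm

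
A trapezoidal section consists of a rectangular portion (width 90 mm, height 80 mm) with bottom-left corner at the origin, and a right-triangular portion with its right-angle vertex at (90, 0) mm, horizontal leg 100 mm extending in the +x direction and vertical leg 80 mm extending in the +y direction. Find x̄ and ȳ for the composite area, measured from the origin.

rectangular portion: A = 90 × 80 = 7200.00, centroid at (45.00, 40.00).
triangular portion: A = ½·100·80 = 4000.00, centroid at (123.33, 26.67).
ΣA = 11200.00 mm², ΣAx̄ = 817333.33 mm³, ΣAȳ = 394666.67 mm³.
x̄ = 817333.33/11200.00 = 72.98 mm; ȳ = 394666.67/11200.00 = 35.24 mm.

x̄ = 72.98 mm, ȳ = 35.24 mm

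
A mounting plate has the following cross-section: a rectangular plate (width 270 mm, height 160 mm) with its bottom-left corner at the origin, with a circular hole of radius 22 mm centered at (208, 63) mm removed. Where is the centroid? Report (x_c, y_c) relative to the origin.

Part | A | x̄ᵢ | ȳᵢ | A·x̄ᵢ | A·ȳᵢ
plate | 43200.00 | 135.00 | 80.00 | 5832000.00 | 3456000.00
hole | -1520.53 | 208.00 | 63.00 | -316270.42 | -95793.44
Σ | 41679.47 |  |  | 5515729.58 | 3360206.56
x_c = 5515729.58 / 41679.47 = 132.34 mm
y_c = 3360206.56 / 41679.47 = 80.62 mm

x_c = 132.34 mm, y_c = 80.62 mm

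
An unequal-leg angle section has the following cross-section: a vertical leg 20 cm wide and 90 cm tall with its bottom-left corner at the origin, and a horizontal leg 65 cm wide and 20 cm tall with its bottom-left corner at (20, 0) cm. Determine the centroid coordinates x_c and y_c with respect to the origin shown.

vertical leg: A = 20 × 90 = 1800.00, centroid at (10.00, 45.00).
horizontal leg: A = 65 × 20 = 1300.00, centroid at (52.50, 10.00).
ΣA = 3100.00 cm²
ΣAx_c = (1800.00)(10.00) + (1300.00)(52.50) = 86250.00 cm³
ΣAy_c = (1800.00)(45.00) + (1300.00)(10.00) = 94000.00 cm³
x_c = 86250.00 / 3100.00 = 27.82 cm
y_c = 94000.00 / 3100.00 = 30.32 cm

x_c = 27.82 cm, y_c = 30.32 cm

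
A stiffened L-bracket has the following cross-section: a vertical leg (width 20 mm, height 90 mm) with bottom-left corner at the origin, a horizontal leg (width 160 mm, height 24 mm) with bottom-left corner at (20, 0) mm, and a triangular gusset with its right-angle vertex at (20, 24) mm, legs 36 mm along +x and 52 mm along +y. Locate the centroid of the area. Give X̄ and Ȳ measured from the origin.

X̄ = 65.69 mm, Ȳ = 25.21 mm

vertical leg: A = 20 × 90 = 1800.00, centroid at (10.00, 45.00).
horizontal leg: A = 160 × 24 = 3840.00, centroid at (100.00, 12.00).
gusset: A = ½·36·52 = 936.00, centroid at (32.00, 41.33).
ΣA = 6576.00 mm², ΣAX̄ = 431952.00 mm³, ΣAȲ = 165768.00 mm³.
X̄ = 431952.00/6576.00 = 65.69 mm; Ȳ = 165768.00/6576.00 = 25.21 mm.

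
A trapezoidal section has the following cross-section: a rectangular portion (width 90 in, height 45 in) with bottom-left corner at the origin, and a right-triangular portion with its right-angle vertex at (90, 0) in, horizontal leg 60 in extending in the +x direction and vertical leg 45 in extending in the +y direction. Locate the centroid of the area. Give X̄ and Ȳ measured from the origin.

Part | A | x̄ᵢ | ȳᵢ | A·x̄ᵢ | A·ȳᵢ
rectangular portion | 4050.00 | 45.00 | 22.50 | 182250.00 | 91125.00
triangular portion | 1350.00 | 110.00 | 15.00 | 148500.00 | 20250.00
Σ | 5400.00 |  |  | 330750.00 | 111375.00
X̄ = 330750.00 / 5400.00 = 61.25 in
Ȳ = 111375.00 / 5400.00 = 20.62 in

X̄ = 61.25 in, Ȳ = 20.62 in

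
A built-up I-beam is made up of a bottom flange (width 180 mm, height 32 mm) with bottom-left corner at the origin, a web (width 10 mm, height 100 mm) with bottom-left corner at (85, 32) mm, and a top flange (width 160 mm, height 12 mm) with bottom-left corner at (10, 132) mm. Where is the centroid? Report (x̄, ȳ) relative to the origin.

Part | A | x̄ᵢ | ȳᵢ | A·x̄ᵢ | A·ȳᵢ
bottom flange | 5760.00 | 90.00 | 16.00 | 518400.00 | 92160.00
web | 1000.00 | 90.00 | 82.00 | 90000.00 | 82000.00
top flange | 1920.00 | 90.00 | 138.00 | 172800.00 | 264960.00
Σ | 8680.00 |  |  | 781200.00 | 439120.00
x̄ = 781200.00 / 8680.00 = 90.00 mm
ȳ = 439120.00 / 8680.00 = 50.59 mm

x̄ = 90.00 mm, ȳ = 50.59 mm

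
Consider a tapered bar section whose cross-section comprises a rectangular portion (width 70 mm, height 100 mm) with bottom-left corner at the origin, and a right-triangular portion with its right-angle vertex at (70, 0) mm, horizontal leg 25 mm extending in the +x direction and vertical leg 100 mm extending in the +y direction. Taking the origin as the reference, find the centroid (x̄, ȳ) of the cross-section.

x̄ = 41.57 mm, ȳ = 47.47 mm

rectangular portion: A = 70 × 100 = 7000.00, centroid at (35.00, 50.00).
triangular portion: A = ½·25·100 = 1250.00, centroid at (78.33, 33.33).
ΣA = 8250.00 mm²
ΣAx̄ = (7000.00)(35.00) + (1250.00)(78.33) = 342916.67 mm³
ΣAȳ = (7000.00)(50.00) + (1250.00)(33.33) = 391666.67 mm³
x̄ = 342916.67 / 8250.00 = 41.57 mm
ȳ = 391666.67 / 8250.00 = 47.47 mm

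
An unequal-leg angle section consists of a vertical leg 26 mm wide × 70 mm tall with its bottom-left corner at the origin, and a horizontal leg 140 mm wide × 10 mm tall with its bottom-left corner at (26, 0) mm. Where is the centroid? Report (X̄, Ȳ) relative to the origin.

vertical leg: A = 26 × 70 = 1820.00, centroid at (13.00, 35.00).
horizontal leg: A = 140 × 10 = 1400.00, centroid at (96.00, 5.00).
ΣA = 3220.00 mm²
ΣAX̄ = (1820.00)(13.00) + (1400.00)(96.00) = 158060.00 mm³
ΣAȲ = (1820.00)(35.00) + (1400.00)(5.00) = 70700.00 mm³
X̄ = 158060.00 / 3220.00 = 49.09 mm
Ȳ = 70700.00 / 3220.00 = 21.96 mm

X̄ = 49.09 mm, Ȳ = 21.96 mm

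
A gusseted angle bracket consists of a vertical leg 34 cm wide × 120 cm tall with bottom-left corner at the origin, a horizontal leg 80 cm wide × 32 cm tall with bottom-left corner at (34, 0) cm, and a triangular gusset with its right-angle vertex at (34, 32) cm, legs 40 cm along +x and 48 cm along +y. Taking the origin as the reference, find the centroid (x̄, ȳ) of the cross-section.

vertical leg: A = 34 × 120 = 4080.00, centroid at (17.00, 60.00).
horizontal leg: A = 80 × 32 = 2560.00, centroid at (74.00, 16.00).
gusset: A = ½·40·48 = 960.00, centroid at (47.33, 48.00).
ΣA = 7600.00 cm², ΣAx̄ = 304240.00 cm³, ΣAȳ = 331840.00 cm³.
x̄ = 304240.00/7600.00 = 40.03 cm; ȳ = 331840.00/7600.00 = 43.66 cm.

x̄ = 40.03 cm, ȳ = 43.66 cm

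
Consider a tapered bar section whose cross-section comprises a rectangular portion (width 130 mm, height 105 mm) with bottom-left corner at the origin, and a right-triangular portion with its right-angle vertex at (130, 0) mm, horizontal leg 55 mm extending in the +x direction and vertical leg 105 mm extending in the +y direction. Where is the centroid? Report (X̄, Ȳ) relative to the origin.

X̄ = 79.55 mm, Ȳ = 49.44 mm

Part | A | x̄ᵢ | ȳᵢ | A·x̄ᵢ | A·ȳᵢ
rectangular portion | 13650.00 | 65.00 | 52.50 | 887250.00 | 716625.00
triangular portion | 2887.50 | 148.33 | 35.00 | 428312.50 | 101062.50
Σ | 16537.50 |  |  | 1315562.50 | 817687.50
X̄ = 1315562.50 / 16537.50 = 79.55 mm
Ȳ = 817687.50 / 16537.50 = 49.44 mm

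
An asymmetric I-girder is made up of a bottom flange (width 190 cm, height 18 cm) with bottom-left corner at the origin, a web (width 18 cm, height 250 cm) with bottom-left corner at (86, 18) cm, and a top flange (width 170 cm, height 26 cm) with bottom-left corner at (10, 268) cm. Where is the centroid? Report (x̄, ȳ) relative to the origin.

bottom flange: A = 190 × 18 = 3420.00, centroid at (95.00, 9.00).
web: A = 18 × 250 = 4500.00, centroid at (95.00, 143.00).
top flange: A = 170 × 26 = 4420.00, centroid at (95.00, 281.00).
ΣA = 12340.00 cm²
ΣAx̄ = (3420.00)(95.00) + (4500.00)(95.00) + (4420.00)(95.00) = 1172300.00 cm³
ΣAȳ = (3420.00)(9.00) + (4500.00)(143.00) + (4420.00)(281.00) = 1916300.00 cm³
x̄ = 1172300.00 / 12340.00 = 95.00 cm
ȳ = 1916300.00 / 12340.00 = 155.29 cm

x̄ = 95.00 cm, ȳ = 155.29 cm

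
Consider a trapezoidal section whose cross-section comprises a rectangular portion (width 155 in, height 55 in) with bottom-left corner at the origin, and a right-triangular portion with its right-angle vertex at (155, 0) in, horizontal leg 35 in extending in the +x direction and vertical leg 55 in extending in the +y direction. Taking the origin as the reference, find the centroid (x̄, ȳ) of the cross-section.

x̄ = 86.55 in, ȳ = 26.57 in

rectangular portion: A = 155 × 55 = 8525.00, centroid at (77.50, 27.50).
triangular portion: A = ½·35·55 = 962.50, centroid at (166.67, 18.33).
ΣA = 9487.50 in²
ΣAx̄ = (8525.00)(77.50) + (962.50)(166.67) = 821104.17 in³
ΣAȳ = (8525.00)(27.50) + (962.50)(18.33) = 252083.33 in³
x̄ = 821104.17 / 9487.50 = 86.55 in
ȳ = 252083.33 / 9487.50 = 26.57 in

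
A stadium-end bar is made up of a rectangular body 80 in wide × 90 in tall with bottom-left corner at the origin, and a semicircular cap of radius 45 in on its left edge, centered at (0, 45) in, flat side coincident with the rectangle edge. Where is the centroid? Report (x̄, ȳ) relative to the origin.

Part | A | x̄ᵢ | ȳᵢ | A·x̄ᵢ | A·ȳᵢ
rectangular body | 7200.00 | 40.00 | 45.00 | 288000.00 | 324000.00
semicircular end | 3180.86 | -19.10 | 45.00 | -60750.00 | 143138.82
Σ | 10380.86 |  |  | 227250.00 | 467138.82
x̄ = 227250.00 / 10380.86 = 21.89 in
ȳ = 467138.82 / 10380.86 = 45.00 in

x̄ = 21.89 in, ȳ = 45.00 in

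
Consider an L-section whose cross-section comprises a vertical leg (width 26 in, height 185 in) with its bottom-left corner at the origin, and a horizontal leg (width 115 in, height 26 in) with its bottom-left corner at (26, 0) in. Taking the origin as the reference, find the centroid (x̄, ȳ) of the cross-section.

x̄ = 40.02 in, ȳ = 62.02 in

Part | A | x̄ᵢ | ȳᵢ | A·x̄ᵢ | A·ȳᵢ
vertical leg | 4810.00 | 13.00 | 92.50 | 62530.00 | 444925.00
horizontal leg | 2990.00 | 83.50 | 13.00 | 249665.00 | 38870.00
Σ | 7800.00 |  |  | 312195.00 | 483795.00
x̄ = 312195.00 / 7800.00 = 40.02 in
ȳ = 483795.00 / 7800.00 = 62.02 in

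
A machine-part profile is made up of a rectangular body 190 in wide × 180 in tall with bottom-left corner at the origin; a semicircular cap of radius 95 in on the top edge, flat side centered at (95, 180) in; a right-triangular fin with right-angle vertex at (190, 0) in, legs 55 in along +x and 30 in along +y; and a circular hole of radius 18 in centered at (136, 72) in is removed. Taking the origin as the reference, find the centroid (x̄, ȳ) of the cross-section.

x̄ = 96.07 in, ȳ = 127.35 in

rectangular body: A = 190 × 180 = 34200.00, centroid at (95.00, 90.00).
semicircular top: A = ½π·95² = 14176.44, centroid at (95.00, 220.32).
triangular fin: A = ½·55·30 = 825.00, centroid at (208.33, 10.00).
hole: A = −π·18² = -1017.88, centroid at (136.00, 72.00).
ΣA = 48183.56 in²
ΣAx̄ = (34200.00)(95.00) + (14176.44)(95.00) + (825.00)(208.33) + (-1017.88)(136.00) = 4629205.36 in³
ΣAȳ = (34200.00)(90.00) + (14176.44)(220.32) + (825.00)(10.00) + (-1017.88)(72.00) = 6136304.89 in³
x̄ = 4629205.36 / 48183.56 = 96.07 in
ȳ = 6136304.89 / 48183.56 = 127.35 in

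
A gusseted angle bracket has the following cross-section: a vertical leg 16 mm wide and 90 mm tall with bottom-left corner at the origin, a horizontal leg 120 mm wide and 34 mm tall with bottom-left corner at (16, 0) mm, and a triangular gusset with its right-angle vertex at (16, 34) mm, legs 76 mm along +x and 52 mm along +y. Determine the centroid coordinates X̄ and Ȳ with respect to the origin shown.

vertical leg: A = 16 × 90 = 1440.00, centroid at (8.00, 45.00).
horizontal leg: A = 120 × 34 = 4080.00, centroid at (76.00, 17.00).
gusset: A = ½·76·52 = 1976.00, centroid at (41.33, 51.33).
ΣA = 7496.00 mm²
ΣAX̄ = (1440.00)(8.00) + (4080.00)(76.00) + (1976.00)(41.33) = 403274.67 mm³
ΣAȲ = (1440.00)(45.00) + (4080.00)(17.00) + (1976.00)(51.33) = 235594.67 mm³
X̄ = 403274.67 / 7496.00 = 53.80 mm
Ȳ = 235594.67 / 7496.00 = 31.43 mm

X̄ = 53.80 mm, Ȳ = 31.43 mm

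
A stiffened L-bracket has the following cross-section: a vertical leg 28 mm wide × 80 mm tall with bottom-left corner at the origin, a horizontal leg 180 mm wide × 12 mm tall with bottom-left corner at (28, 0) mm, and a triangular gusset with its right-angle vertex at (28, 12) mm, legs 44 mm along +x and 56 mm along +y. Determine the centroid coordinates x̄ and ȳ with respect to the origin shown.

x̄ = 60.16 mm, ȳ = 24.92 mm

vertical leg: A = 28 × 80 = 2240.00, centroid at (14.00, 40.00).
horizontal leg: A = 180 × 12 = 2160.00, centroid at (118.00, 6.00).
gusset: A = ½·44·56 = 1232.00, centroid at (42.67, 30.67).
ΣA = 5632.00 mm²
ΣAx̄ = (2240.00)(14.00) + (2160.00)(118.00) + (1232.00)(42.67) = 338805.33 mm³
ΣAȳ = (2240.00)(40.00) + (2160.00)(6.00) + (1232.00)(30.67) = 140341.33 mm³
x̄ = 338805.33 / 5632.00 = 60.16 mm
ȳ = 140341.33 / 5632.00 = 24.92 mm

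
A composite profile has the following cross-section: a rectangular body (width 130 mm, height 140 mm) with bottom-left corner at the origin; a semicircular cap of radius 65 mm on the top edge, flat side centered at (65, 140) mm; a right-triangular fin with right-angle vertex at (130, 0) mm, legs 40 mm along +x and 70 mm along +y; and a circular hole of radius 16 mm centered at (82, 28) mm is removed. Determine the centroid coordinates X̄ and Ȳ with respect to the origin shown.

rectangular body: A = 130 × 140 = 18200.00, centroid at (65.00, 70.00).
semicircular top: A = ½π·65² = 6636.61, centroid at (65.00, 167.59).
triangular fin: A = ½·40·70 = 1400.00, centroid at (143.33, 23.33).
hole: A = −π·16² = -804.25, centroid at (82.00, 28.00).
ΣA = 25432.37 mm²
ΣAX̄ = (18200.00)(65.00) + (6636.61)(65.00) + (1400.00)(143.33) + (-804.25)(82.00) = 1749098.29 mm³
ΣAȲ = (18200.00)(70.00) + (6636.61)(167.59) + (1400.00)(23.33) + (-804.25)(28.00) = 2396357.09 mm³
X̄ = 1749098.29 / 25432.37 = 68.77 mm
Ȳ = 2396357.09 / 25432.37 = 94.22 mm

X̄ = 68.77 mm, Ȳ = 94.22 mm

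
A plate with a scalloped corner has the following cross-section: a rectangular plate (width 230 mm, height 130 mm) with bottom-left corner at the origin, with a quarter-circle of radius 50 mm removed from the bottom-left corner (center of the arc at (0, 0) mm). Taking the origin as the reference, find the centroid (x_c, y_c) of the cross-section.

plate: A = 230 × 130 = 29900.00, centroid at (115.00, 65.00).
removed quarter-circle: A = −¼π·50² = -1963.50, centroid at (21.22, 21.22).
ΣA = 27936.50 mm², ΣAx_c = 3396833.33 mm³, ΣAy_c = 1901833.33 mm³.
x_c = 3396833.33/27936.50 = 121.59 mm; y_c = 1901833.33/27936.50 = 68.08 mm.

x_c = 121.59 mm, y_c = 68.08 mm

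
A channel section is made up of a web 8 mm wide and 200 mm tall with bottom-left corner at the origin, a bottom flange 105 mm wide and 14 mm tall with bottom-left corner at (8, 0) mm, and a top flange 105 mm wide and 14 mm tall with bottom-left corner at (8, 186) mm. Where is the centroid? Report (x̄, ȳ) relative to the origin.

web: A = 8 × 200 = 1600.00, centroid at (4.00, 100.00).
bottom flange: A = 105 × 14 = 1470.00, centroid at (60.50, 7.00).
top flange: A = 105 × 14 = 1470.00, centroid at (60.50, 193.00).
ΣA = 4540.00 mm²
ΣAx̄ = (1600.00)(4.00) + (1470.00)(60.50) + (1470.00)(60.50) = 184270.00 mm³
ΣAȳ = (1600.00)(100.00) + (1470.00)(7.00) + (1470.00)(193.00) = 454000.00 mm³
x̄ = 184270.00 / 4540.00 = 40.59 mm
ȳ = 454000.00 / 4540.00 = 100.00 mm

x̄ = 40.59 mm, ȳ = 100.00 mm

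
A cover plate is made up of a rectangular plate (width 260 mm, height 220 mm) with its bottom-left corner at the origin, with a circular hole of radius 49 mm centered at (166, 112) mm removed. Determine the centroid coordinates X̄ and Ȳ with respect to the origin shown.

X̄ = 124.53 mm, Ȳ = 109.70 mm

plate: A = 260 × 220 = 57200.00, centroid at (130.00, 110.00).
hole: A = −π·49² = -7542.96, centroid at (166.00, 112.00).
ΣA = 49657.04 mm², ΣAX̄ = 6183867.98 mm³, ΣAȲ = 5447188.04 mm³.
X̄ = 6183867.98/49657.04 = 124.53 mm; Ȳ = 5447188.04/49657.04 = 109.70 mm.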